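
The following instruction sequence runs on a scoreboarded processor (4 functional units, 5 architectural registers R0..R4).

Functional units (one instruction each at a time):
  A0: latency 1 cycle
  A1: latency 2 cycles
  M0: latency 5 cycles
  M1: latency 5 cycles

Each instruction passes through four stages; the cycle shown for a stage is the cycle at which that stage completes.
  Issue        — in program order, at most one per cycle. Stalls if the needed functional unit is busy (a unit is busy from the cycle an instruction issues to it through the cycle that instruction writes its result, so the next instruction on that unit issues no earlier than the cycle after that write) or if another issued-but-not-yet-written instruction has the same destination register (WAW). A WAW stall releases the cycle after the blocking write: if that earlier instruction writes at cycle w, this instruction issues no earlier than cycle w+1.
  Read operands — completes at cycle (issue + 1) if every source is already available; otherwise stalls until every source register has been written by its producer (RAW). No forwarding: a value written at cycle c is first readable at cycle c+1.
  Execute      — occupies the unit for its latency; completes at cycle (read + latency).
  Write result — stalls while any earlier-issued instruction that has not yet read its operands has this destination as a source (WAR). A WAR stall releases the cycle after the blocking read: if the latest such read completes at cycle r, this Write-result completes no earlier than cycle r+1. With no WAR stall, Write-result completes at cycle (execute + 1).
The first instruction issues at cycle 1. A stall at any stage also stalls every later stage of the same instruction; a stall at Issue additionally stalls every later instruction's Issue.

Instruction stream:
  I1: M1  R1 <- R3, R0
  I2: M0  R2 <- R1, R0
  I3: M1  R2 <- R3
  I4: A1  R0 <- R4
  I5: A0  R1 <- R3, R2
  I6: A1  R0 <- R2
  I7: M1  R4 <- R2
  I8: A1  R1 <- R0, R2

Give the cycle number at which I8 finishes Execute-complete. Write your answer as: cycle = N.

I1  is:1  ro:2  ex:7  wr:8
I2  is:2  ro:9  ex:14  wr:15  — RAW R1: wait I1 write@8
I3  is:16  ro:17  ex:22  wr:23  — WAW R2: wait I2 write@15
I4  is:17  ro:18  ex:20  wr:21
I5  is:18  ro:24  ex:25  wr:26  — RAW R2: wait I3 write@23
I6  is:22  ro:24  ex:26  wr:27  — struct: A1 busy until I4 writes@21, RAW R2: wait I3 write@23
I7  is:24  ro:25  ex:30  wr:31  — struct: M1 busy until I3 writes@23
I8  is:28  ro:29  ex:31  wr:32  — struct: A1 busy until I6 writes@27

cycle = 31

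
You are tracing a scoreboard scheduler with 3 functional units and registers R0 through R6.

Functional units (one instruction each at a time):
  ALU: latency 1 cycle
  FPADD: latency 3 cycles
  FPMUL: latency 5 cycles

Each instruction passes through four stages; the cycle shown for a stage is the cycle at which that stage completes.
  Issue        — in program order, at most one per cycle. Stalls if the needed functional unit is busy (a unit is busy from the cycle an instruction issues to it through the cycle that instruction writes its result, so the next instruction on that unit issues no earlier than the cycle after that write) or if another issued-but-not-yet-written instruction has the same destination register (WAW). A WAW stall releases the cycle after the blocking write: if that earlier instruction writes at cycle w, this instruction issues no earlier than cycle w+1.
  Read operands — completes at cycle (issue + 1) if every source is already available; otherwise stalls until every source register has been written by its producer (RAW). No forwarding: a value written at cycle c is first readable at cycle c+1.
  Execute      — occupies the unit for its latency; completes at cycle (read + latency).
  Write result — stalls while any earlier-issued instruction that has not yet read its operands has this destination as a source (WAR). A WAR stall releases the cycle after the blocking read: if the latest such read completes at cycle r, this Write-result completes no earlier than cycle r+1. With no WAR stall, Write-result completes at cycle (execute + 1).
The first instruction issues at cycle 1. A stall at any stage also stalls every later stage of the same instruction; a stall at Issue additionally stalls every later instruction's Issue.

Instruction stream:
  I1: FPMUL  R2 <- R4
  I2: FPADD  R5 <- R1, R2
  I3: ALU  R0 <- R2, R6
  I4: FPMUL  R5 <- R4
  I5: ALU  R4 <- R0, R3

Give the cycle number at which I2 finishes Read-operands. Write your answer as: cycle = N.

cycle = 9

cycle 1: issue I1 (FPMUL)
cycle 2: I1 read-ops | issue I2 (FPADD)
cycle 3: issue I3 (ALU)
cycle 7: I1 finished on FPMUL
cycle 8: I1→R2
cycle 9: I2 read-ops | I3 read-ops
cycle 10: I3 finished on ALU
cycle 11: I3→R0
cycle 12: I2 finished on FPADD
cycle 13: I2→R5
cycle 14: issue I4 (FPMUL)
cycle 15: I4 read-ops | issue I5 (ALU)
cycle 16: I5 read-ops
cycle 17: I5 finished on ALU
cycle 18: I5→R4
cycle 20: I4 finished on FPMUL
cycle 21: I4→R5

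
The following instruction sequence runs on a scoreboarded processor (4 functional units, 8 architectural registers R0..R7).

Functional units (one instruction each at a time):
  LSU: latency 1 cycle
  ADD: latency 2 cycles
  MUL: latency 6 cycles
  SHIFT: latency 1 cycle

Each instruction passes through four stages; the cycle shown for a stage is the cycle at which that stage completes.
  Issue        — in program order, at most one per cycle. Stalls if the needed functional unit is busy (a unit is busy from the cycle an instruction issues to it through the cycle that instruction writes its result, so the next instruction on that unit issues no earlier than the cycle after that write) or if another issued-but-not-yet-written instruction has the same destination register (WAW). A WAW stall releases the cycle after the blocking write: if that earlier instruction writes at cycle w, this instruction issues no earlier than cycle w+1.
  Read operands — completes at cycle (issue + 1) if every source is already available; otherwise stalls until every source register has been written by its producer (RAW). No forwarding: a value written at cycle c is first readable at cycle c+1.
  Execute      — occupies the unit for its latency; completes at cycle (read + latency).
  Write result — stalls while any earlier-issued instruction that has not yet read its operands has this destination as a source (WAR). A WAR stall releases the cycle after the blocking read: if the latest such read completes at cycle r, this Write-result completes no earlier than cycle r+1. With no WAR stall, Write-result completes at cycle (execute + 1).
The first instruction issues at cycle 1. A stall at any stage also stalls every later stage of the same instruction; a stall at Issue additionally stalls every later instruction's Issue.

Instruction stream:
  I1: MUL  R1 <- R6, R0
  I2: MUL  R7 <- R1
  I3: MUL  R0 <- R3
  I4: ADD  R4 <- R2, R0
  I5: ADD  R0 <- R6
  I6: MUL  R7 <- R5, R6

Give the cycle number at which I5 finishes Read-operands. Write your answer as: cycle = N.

1) issue 1, read 2, done 8, write 9
2) issue 10, read 11, done 17, write 18  <struct: MUL busy until I1 writes@9>
3) issue 19, read 20, done 26, write 27  <struct: MUL busy until I2 writes@18>
4) issue 20, read 28, done 30, write 31  <RAW R0: wait I3 write@27>
5) issue 32, read 33, done 35, write 36  <struct: ADD busy until I4 writes@31>
6) issue 33, read 34, done 40, write 41

cycle = 33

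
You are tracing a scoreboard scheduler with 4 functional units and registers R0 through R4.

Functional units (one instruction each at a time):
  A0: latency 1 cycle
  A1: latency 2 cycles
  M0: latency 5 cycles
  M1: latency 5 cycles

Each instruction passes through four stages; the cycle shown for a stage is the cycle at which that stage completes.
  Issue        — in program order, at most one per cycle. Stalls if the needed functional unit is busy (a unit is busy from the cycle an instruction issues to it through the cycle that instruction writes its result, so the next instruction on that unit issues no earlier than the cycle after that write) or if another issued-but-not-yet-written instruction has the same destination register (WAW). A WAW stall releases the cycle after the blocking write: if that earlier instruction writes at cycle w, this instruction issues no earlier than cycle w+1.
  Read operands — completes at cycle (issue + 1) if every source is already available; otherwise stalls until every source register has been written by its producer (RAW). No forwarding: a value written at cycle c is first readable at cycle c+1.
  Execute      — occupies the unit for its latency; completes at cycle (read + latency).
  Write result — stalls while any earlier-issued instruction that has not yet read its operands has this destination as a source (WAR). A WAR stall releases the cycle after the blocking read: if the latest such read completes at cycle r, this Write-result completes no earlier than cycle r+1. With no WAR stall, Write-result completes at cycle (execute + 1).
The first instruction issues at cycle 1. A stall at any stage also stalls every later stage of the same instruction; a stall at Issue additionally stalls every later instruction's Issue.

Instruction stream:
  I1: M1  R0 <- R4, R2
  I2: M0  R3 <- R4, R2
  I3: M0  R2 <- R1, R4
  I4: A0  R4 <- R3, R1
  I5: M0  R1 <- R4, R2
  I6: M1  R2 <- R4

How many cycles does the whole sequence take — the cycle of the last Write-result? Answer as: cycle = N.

t=1  I1→M1
t=2  I1 RO, I2→M0
t=3  I2 RO
t=7  I1 EX
t=8  I1 WR R0, I2 EX
t=9  I2 WR R3
t=10  I3→M0
t=11  I3 RO, I4→A0
t=12  I4 RO
t=13  I4 EX
t=14  I4 WR R4
t=16  I3 EX
t=17  I3 WR R2
t=18  I5→M0
t=19  I5 RO, I6→M1
t=20  I6 RO
t=24  I5 EX
t=25  I5 WR R1, I6 EX
t=26  I6 WR R2

cycle = 26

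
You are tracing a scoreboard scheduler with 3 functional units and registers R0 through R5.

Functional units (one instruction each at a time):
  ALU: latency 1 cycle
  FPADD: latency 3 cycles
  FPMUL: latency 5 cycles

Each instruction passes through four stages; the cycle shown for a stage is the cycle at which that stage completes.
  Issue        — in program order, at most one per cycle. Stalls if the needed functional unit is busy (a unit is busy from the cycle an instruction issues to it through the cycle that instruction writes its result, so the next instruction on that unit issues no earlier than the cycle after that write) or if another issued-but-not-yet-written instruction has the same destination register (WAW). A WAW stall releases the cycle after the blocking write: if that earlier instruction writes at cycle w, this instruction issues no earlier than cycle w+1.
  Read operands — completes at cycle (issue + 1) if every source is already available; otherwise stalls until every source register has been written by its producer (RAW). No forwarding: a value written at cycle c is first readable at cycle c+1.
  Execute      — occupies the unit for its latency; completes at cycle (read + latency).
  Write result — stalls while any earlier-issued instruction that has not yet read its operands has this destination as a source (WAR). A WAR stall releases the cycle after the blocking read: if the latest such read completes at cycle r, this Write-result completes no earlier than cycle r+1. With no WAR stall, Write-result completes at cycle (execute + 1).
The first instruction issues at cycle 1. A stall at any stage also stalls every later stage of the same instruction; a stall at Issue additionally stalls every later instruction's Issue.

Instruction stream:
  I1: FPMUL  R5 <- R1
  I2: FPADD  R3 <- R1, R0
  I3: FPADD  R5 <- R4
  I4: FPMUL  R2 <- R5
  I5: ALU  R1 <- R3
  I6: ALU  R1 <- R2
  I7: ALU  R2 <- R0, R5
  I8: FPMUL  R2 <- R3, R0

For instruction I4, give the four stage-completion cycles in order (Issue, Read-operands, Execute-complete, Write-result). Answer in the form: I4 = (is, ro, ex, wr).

c1: I1→FPMUL
c2: I1 RO · I2→FPADD
c3: I2 RO
c6: I2 EX
c7: I1 EX · I2 WR R3
c8: I1 WR R5
c9: I3→FPADD
c10: I3 RO · I4→FPMUL
c11: I5→ALU
c12: I5 RO
c13: I3 EX · I5 EX
c14: I3 WR R5 · I5 WR R1
c15: I4 RO · I6→ALU
c20: I4 EX
c21: I4 WR R2
c22: I6 RO
c23: I6 EX
c24: I6 WR R1
c25: I7→ALU
c26: I7 RO
c27: I7 EX
c28: I7 WR R2
c29: I8→FPMUL
c30: I8 RO
c35: I8 EX
c36: I8 WR R2

I4 = (10, 15, 20, 21)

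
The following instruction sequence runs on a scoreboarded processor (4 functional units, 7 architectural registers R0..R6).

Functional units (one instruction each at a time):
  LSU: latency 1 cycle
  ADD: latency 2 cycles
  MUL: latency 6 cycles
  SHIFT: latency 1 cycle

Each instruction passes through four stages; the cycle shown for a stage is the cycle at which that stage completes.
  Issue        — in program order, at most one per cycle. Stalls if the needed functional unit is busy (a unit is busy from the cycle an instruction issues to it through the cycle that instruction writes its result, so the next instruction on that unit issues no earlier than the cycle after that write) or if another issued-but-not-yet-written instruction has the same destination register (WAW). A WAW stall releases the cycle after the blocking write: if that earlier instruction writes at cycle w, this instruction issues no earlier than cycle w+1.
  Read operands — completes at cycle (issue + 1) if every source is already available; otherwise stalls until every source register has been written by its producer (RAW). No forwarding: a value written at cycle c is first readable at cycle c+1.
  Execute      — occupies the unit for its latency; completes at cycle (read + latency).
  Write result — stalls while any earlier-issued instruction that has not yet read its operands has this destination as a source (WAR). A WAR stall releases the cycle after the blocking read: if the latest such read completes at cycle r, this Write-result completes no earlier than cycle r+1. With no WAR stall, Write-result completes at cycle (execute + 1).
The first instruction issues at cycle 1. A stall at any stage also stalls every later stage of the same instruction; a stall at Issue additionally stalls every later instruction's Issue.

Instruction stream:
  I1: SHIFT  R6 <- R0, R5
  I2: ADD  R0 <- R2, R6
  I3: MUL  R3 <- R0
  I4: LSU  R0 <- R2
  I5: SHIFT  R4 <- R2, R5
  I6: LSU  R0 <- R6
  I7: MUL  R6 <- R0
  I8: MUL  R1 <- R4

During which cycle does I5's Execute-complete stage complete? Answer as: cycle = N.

t=1  I1→SHIFT
t=2  I1 RO · I2→ADD
t=3  I1 EX · I3→MUL
t=4  I1 WR R6
t=5  I2 RO
t=7  I2 EX
t=8  I2 WR R0
t=9  I3 RO · I4→LSU
t=10  I4 RO · I5→SHIFT
t=11  I4 EX · I5 RO
t=12  I4 WR R0 · I5 EX
t=13  I5 WR R4 · I6→LSU
t=14  I6 RO
t=15  I3 EX · I6 EX
t=16  I3 WR R3 · I6 WR R0
t=17  I7→MUL
t=18  I7 RO
t=24  I7 EX
t=25  I7 WR R6
t=26  I8→MUL
t=27  I8 RO
t=33  I8 EX
t=34  I8 WR R1

cycle = 12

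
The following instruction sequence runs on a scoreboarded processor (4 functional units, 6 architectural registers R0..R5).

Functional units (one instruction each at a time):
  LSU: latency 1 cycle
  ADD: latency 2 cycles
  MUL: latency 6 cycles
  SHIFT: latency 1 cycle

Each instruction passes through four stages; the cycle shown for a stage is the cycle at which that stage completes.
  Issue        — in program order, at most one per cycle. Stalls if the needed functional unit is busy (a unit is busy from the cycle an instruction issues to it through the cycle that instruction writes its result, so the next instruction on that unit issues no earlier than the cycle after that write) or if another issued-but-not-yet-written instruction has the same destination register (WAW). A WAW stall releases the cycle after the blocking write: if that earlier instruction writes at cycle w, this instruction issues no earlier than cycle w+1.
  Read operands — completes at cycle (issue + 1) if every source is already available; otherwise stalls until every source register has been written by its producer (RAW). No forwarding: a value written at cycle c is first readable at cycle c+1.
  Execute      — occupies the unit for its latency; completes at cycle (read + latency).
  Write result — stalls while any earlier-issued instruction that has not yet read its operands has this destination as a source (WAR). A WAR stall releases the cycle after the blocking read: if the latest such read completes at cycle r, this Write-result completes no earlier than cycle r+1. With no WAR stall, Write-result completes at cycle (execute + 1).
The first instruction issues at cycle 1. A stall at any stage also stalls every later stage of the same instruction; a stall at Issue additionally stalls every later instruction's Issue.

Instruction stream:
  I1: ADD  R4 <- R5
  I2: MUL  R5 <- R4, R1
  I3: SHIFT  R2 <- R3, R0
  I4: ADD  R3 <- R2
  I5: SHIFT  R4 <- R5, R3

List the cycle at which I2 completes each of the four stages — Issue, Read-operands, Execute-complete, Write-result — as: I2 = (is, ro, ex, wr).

  I1 | 1 | 2 | 4 | 5
  I2 | 2 | 6 | 12 | 13   RAW R4: wait I1 write@5
  I3 | 3 | 4 | 5 | 6
  I4 | 6 | 7 | 9 | 10   struct: ADD busy until I1 writes@5
  I5 | 7 | 14 | 15 | 16   RAW R5: wait I2 write@13

I2 = (2, 6, 12, 13)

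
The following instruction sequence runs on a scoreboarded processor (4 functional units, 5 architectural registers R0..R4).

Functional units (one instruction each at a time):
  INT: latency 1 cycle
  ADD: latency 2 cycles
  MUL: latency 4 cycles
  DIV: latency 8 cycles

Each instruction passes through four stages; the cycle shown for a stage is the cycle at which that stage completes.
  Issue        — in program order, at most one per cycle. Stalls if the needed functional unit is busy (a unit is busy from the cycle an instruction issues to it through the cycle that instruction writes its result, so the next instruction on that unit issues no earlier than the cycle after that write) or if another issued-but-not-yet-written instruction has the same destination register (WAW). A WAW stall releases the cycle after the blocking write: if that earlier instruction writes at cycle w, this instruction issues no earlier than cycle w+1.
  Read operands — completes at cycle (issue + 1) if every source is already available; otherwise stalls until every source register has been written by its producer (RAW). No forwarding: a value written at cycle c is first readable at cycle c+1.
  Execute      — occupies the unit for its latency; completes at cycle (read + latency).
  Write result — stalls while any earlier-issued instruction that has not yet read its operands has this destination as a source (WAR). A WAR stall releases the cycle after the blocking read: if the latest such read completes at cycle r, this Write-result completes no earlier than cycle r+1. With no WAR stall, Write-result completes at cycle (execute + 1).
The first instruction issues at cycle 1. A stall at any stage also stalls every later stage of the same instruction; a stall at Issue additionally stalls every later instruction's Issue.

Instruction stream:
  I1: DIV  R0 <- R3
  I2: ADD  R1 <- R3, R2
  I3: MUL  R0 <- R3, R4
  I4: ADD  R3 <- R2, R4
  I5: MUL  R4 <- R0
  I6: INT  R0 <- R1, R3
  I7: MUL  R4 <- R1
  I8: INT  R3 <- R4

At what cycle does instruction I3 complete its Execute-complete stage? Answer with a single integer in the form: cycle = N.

1) issue 1, read 2, done 10, write 11
2) issue 2, read 3, done 5, write 6
3) issue 12, read 13, done 17, write 18  <WAW R0: wait I1 write@11>
4) issue 13, read 14, done 16, write 17
5) issue 19, read 20, done 24, write 25  <struct: MUL busy until I3 writes@18>
6) issue 20, read 21, done 22, write 23
7) issue 26, read 27, done 31, write 32  <struct: MUL busy until I5 writes@25>
8) issue 27, read 33, done 34, write 35  <RAW R4: wait I7 write@32>

cycle = 17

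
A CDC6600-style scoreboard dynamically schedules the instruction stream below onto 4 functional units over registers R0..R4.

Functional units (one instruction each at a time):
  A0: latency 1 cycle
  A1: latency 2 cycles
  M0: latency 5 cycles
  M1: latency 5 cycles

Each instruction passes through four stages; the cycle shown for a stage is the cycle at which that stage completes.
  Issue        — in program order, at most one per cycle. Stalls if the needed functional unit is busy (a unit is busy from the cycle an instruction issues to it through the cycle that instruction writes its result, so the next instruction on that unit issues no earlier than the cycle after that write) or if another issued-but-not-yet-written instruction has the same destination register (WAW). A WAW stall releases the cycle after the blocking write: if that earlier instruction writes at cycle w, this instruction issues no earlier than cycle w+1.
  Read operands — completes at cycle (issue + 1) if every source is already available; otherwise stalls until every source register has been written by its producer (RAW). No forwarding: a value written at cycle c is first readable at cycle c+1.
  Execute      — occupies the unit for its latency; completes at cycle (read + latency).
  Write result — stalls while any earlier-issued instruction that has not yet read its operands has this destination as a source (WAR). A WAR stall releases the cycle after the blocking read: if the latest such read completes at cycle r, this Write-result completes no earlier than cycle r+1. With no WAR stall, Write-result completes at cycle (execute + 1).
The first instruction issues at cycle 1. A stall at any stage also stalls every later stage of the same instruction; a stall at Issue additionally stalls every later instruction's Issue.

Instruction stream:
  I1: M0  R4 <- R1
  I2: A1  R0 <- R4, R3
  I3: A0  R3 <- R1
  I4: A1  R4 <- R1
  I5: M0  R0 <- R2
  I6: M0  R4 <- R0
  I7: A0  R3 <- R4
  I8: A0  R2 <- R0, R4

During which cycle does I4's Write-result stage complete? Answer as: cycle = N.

cycle = 17

[I1] 1/2/7/8
[I2] 2/9/11/12  (RAW R4: wait I1 write@8)
[I3] 3/4/5/10  (WAR R3: wait I2 read@9)
[I4] 13/14/16/17  (struct: A1 busy until I2 writes@12)
[I5] 14/15/20/21
[I6] 22/23/28/29  (struct: M0 busy until I5 writes@21)
[I7] 23/30/31/32  (RAW R4: wait I6 write@29)
[I8] 33/34/35/36  (struct: A0 busy until I7 writes@32)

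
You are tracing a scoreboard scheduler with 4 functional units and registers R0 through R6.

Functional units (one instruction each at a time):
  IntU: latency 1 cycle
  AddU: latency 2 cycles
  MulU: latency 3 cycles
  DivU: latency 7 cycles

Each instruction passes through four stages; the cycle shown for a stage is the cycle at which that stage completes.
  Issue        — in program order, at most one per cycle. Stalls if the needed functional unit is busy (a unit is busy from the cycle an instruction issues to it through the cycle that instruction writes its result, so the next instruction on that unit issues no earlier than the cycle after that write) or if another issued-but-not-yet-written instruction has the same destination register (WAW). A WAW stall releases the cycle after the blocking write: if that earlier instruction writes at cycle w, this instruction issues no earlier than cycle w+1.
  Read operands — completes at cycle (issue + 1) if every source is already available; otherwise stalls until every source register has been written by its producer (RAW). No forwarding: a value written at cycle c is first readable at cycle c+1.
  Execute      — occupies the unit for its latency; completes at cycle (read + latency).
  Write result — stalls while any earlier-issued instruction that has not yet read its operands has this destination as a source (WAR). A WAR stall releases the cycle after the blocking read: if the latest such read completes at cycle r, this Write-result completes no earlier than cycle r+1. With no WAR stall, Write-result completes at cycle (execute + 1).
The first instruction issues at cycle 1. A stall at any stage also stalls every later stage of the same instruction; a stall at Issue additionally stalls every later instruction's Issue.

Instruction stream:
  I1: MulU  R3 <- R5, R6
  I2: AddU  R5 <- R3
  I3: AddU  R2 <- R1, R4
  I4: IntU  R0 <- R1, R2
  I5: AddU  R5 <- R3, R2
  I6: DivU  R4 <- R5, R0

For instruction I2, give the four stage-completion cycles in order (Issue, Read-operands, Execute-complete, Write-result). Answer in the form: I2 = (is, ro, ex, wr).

I1  is:1  ro:2  ex:5  wr:6
I2  is:2  ro:7  ex:9  wr:10  — RAW R3: wait I1 write@6
I3  is:11  ro:12  ex:14  wr:15  — struct: AddU busy until I2 writes@10
I4  is:12  ro:16  ex:17  wr:18  — RAW R2: wait I3 write@15
I5  is:16  ro:17  ex:19  wr:20  — struct: AddU busy until I3 writes@15
I6  is:17  ro:21  ex:28  wr:29  — RAW R5: wait I5 write@20

I2 = (2, 7, 9, 10)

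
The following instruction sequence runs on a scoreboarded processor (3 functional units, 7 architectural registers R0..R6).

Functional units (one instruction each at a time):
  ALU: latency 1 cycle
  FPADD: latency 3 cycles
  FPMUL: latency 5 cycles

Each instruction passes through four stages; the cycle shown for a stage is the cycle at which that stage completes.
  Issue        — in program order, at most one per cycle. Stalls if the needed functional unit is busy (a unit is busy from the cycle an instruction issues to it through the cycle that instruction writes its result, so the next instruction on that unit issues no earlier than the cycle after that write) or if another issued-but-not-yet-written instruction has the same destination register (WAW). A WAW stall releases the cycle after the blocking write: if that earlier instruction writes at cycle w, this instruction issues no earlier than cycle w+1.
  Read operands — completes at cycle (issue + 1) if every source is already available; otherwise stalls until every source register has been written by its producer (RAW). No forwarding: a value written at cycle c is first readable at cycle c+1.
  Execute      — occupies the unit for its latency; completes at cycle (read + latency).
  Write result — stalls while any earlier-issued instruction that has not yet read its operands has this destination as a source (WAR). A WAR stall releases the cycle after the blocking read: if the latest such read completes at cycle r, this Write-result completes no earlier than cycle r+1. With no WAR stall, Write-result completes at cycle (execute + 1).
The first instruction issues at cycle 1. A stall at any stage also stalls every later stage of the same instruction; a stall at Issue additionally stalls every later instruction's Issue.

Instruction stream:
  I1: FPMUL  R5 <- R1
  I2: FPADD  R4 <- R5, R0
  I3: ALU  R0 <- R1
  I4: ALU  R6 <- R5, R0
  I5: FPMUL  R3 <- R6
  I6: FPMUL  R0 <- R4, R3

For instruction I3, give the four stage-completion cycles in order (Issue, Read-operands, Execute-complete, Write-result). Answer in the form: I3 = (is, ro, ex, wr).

I3 = (3, 4, 5, 10)

I1: IS=1 RO=2 EX=7 WR=8
I2: IS=2 RO=9 EX=12 WR=13  [RAW R5: wait I1 write@8]
I3: IS=3 RO=4 EX=5 WR=10  [WAR R0: wait I2 read@9]
I4: IS=11 RO=12 EX=13 WR=14  [struct: ALU busy until I3 writes@10]
I5: IS=12 RO=15 EX=20 WR=21  [RAW R6: wait I4 write@14]
I6: IS=22 RO=23 EX=28 WR=29  [struct: FPMUL busy until I5 writes@21]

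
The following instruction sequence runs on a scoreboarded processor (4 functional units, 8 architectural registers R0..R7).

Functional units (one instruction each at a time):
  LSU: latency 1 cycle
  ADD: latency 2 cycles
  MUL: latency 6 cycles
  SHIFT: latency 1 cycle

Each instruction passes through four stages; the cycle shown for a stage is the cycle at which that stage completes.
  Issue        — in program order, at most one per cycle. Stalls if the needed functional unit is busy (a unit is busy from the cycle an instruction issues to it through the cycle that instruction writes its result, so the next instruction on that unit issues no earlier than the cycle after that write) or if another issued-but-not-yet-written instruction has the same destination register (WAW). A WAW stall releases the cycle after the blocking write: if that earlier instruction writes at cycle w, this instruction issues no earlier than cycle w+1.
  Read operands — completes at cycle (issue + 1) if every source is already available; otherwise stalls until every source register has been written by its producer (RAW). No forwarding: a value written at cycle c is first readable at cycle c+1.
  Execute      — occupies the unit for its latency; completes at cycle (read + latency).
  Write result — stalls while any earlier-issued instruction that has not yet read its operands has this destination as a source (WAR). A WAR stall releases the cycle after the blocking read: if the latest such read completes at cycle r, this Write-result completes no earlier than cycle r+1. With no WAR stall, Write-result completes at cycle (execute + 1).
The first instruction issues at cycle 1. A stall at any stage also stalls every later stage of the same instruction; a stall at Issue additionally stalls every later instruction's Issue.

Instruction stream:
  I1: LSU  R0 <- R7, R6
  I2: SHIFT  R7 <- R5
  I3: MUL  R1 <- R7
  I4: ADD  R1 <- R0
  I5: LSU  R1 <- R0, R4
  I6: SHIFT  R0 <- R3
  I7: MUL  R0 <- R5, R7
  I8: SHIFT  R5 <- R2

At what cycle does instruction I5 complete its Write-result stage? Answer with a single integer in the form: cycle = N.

I1  is:1  ro:2  ex:3  wr:4
I2  is:2  ro:3  ex:4  wr:5
I3  is:3  ro:6  ex:12  wr:13  — RAW R7: wait I2 write@5
I4  is:14  ro:15  ex:17  wr:18  — WAW R1: wait I3 write@13
I5  is:19  ro:20  ex:21  wr:22  — WAW R1: wait I4 write@18
I6  is:20  ro:21  ex:22  wr:23
I7  is:24  ro:25  ex:31  wr:32  — WAW R0: wait I6 write@23
I8  is:25  ro:26  ex:27  wr:28

cycle = 22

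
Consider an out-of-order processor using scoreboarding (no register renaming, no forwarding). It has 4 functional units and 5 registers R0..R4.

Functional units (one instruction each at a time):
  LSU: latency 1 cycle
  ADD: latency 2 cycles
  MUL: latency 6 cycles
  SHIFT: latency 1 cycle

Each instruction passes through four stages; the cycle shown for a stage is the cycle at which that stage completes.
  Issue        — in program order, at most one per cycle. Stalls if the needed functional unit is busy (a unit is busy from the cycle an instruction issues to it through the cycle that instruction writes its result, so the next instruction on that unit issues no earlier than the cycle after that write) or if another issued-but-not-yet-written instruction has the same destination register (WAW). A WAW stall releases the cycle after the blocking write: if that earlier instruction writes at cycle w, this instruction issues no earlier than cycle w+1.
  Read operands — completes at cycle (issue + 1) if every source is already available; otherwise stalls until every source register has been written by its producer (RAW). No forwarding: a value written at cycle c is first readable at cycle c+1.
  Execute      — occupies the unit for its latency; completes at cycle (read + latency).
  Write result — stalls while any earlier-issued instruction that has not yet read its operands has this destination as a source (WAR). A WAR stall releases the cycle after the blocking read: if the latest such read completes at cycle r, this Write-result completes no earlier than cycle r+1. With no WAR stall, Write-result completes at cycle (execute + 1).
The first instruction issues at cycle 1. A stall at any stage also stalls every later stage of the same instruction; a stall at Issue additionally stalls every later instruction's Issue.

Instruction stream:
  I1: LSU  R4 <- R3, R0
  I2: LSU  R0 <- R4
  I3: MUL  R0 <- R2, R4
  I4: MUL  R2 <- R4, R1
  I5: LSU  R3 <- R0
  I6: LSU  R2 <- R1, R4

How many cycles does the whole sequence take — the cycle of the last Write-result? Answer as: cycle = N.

t=1  I1 dispatched to LSU
t=2  I1 operands ready
t=3  I1 complete
t=4  R4←I1
t=5  I2 dispatched to LSU
t=6  I2 operands ready
t=7  I2 complete
t=8  R0←I2
t=9  I3 dispatched to MUL
t=10  I3 operands ready
t=16  I3 complete
t=17  R0←I3
t=18  I4 dispatched to MUL
t=19  I4 operands ready | I5 dispatched to LSU
t=20  I5 operands ready
t=21  I5 complete
t=22  R3←I5
t=25  I4 complete
t=26  R2←I4
t=27  I6 dispatched to LSU
t=28  I6 operands ready
t=29  I6 complete
t=30  R2←I6

cycle = 30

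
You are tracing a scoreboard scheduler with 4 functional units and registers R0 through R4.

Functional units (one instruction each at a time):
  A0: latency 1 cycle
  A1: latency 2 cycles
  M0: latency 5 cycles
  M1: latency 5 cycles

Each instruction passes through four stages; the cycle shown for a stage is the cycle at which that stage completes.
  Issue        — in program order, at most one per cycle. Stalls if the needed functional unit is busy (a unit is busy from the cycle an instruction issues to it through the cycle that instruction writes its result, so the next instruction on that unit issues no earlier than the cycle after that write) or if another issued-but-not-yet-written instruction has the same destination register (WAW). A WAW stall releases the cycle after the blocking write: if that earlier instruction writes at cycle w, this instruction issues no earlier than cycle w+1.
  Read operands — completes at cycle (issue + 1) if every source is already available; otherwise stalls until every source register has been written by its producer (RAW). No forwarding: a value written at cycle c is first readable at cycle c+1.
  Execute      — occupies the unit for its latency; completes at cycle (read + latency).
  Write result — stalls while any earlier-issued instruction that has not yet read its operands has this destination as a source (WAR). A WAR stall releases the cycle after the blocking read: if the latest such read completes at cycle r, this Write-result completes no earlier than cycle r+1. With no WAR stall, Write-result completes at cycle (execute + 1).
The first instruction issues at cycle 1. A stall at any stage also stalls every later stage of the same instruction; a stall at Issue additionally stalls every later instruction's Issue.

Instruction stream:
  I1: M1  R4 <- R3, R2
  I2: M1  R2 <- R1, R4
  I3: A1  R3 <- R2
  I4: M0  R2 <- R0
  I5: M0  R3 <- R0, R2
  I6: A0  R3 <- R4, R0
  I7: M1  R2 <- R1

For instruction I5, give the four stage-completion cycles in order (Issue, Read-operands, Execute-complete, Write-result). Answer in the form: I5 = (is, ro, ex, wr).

cycle 1: I1 issues→M1
cycle 2: I1 reads
cycle 7: I1 exec-done
cycle 8: I1 writes R4
cycle 9: I2 issues→M1
cycle 10: I2 reads · I3 issues→A1
cycle 15: I2 exec-done
cycle 16: I2 writes R2
cycle 17: I3 reads · I4 issues→M0
cycle 18: I4 reads
cycle 19: I3 exec-done
cycle 20: I3 writes R3
cycle 23: I4 exec-done
cycle 24: I4 writes R2
cycle 25: I5 issues→M0
cycle 26: I5 reads
cycle 31: I5 exec-done
cycle 32: I5 writes R3
cycle 33: I6 issues→A0
cycle 34: I6 reads · I7 issues→M1
cycle 35: I6 exec-done · I7 reads
cycle 36: I6 writes R3
cycle 40: I7 exec-done
cycle 41: I7 writes R2

I5 = (25, 26, 31, 32)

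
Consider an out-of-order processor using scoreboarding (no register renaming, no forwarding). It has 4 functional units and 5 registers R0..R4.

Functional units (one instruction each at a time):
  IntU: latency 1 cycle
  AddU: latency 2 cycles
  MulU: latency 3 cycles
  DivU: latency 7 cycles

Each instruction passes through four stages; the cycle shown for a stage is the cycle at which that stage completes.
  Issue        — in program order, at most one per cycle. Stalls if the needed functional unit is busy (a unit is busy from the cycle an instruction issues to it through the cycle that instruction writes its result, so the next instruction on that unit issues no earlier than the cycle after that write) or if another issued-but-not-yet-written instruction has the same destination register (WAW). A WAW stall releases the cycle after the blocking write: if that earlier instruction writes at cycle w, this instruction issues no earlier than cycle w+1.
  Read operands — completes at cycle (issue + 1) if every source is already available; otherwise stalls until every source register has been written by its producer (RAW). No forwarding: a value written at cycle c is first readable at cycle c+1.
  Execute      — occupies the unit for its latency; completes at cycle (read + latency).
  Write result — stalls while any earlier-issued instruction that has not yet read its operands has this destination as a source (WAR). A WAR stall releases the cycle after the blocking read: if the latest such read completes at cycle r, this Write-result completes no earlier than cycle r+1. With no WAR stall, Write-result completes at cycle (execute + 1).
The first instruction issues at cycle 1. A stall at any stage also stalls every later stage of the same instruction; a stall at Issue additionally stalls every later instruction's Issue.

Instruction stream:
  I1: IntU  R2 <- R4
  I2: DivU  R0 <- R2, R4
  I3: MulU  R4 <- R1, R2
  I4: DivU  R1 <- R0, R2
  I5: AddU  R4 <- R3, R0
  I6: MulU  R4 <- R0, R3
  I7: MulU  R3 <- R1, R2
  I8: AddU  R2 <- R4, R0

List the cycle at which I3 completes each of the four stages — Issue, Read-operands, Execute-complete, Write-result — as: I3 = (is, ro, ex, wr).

I3 = (3, 5, 8, 9)

[I1] 1/2/3/4
[I2] 2/5/12/13  (RAW R2: wait I1 write@4)
[I3] 3/5/8/9  (RAW R2: wait I1 write@4)
[I4] 14/15/22/23  (struct: DivU busy until I2 writes@13)
[I5] 15/16/18/19
[I6] 20/21/24/25  (WAW R4: wait I5 write@19)
[I7] 26/27/30/31  (struct: MulU busy until I6 writes@25)
[I8] 27/28/30/31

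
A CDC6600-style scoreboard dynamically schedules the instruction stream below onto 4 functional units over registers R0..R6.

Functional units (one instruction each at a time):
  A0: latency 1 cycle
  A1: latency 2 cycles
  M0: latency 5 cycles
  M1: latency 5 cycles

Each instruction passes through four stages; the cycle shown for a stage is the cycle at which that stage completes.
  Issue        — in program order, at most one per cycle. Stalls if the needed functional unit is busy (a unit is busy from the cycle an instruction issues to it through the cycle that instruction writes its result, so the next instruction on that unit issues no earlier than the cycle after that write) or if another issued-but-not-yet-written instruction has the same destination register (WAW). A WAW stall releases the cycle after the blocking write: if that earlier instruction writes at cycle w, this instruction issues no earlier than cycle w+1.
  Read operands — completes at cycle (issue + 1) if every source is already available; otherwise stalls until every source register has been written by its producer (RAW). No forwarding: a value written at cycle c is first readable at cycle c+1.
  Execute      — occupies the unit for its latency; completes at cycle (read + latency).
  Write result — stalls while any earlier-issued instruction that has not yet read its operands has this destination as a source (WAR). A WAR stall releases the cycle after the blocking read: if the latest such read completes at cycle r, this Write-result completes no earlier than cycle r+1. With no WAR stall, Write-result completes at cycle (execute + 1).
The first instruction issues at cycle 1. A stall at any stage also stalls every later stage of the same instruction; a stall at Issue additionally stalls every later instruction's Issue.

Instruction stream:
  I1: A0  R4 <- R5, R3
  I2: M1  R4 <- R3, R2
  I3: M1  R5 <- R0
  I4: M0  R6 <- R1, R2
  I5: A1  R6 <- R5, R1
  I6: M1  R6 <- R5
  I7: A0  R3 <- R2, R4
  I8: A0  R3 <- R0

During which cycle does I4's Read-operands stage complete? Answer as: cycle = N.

[I1] 1/2/3/4
[I2] 5/6/11/12  (WAW R4: wait I1 write@4)
[I3] 13/14/19/20  (struct: M1 busy until I2 writes@12)
[I4] 14/15/20/21
[I5] 22/23/25/26  (WAW R6: wait I4 write@21)
[I6] 27/28/33/34  (WAW R6: wait I5 write@26)
[I7] 28/29/30/31
[I8] 32/33/34/35  (struct: A0 busy until I7 writes@31)

cycle = 15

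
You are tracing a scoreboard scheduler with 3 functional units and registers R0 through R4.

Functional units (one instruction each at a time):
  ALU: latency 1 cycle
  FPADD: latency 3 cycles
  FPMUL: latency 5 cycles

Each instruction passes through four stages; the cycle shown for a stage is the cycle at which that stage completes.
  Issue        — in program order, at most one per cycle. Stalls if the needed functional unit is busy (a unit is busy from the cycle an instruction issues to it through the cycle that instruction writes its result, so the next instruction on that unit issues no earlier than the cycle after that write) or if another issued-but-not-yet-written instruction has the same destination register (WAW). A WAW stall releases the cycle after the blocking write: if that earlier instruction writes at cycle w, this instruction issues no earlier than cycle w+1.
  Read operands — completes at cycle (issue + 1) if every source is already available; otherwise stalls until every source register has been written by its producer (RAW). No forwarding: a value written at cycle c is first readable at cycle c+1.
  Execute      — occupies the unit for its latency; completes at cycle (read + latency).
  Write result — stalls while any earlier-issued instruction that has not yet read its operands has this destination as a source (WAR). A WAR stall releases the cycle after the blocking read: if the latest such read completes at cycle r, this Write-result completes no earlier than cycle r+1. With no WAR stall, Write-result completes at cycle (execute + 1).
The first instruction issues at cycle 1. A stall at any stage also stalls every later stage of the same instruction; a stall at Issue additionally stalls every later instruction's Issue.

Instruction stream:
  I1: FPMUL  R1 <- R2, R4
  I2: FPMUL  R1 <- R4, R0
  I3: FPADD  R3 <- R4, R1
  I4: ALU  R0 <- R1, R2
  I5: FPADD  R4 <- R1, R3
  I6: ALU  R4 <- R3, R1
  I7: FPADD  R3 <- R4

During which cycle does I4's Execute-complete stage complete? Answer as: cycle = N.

c1: I1→FPMUL
c2: I1 RO
c7: I1 EX
c8: I1 WR R1
c9: I2→FPMUL
c10: I2 RO | I3→FPADD
c11: I4→ALU
c15: I2 EX
c16: I2 WR R1
c17: I3 RO | I4 RO
c18: I4 EX
c19: I4 WR R0
c20: I3 EX
c21: I3 WR R3
c22: I5→FPADD
c23: I5 RO
c26: I5 EX
c27: I5 WR R4
c28: I6→ALU
c29: I6 RO | I7→FPADD
c30: I6 EX
c31: I6 WR R4
c32: I7 RO
c35: I7 EX
c36: I7 WR R3

cycle = 18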